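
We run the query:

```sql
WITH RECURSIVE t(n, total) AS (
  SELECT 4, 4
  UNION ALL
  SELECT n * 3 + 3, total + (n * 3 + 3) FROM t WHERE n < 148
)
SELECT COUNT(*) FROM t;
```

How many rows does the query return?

Base: n=4, total=4.
Iteration 1: 4 < 148 holds -> n = 4 * 3 + 3 = 15, total = 4 + 15 = 19.
Iteration 2: 15 < 148 holds -> n = 15 * 3 + 3 = 48, total = 19 + 48 = 67.
Iteration 3: 48 < 148 holds -> n = 48 * 3 + 3 = 147, total = 67 + 147 = 214.
Iteration 4: 147 < 148 holds -> n = 147 * 3 + 3 = 444, total = 214 + 444 = 658.
Iteration 5: 444 < 148 fails; recursion stops.
Total rows emitted: 5.

5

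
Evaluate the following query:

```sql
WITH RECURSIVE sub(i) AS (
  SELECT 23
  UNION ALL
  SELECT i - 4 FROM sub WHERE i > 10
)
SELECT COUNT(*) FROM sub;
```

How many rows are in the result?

5

Base: i=23.
Iteration 1: 23 > 10 holds -> i = 23 - 4 = 19.
Iteration 2: 19 > 10 holds -> i = 19 - 4 = 15.
Iteration 3: 15 > 10 holds -> i = 15 - 4 = 11.
Iteration 4: 11 > 10 holds -> i = 11 - 4 = 7.
Iteration 5: 7 > 10 fails; recursion stops.
Total rows emitted: 5.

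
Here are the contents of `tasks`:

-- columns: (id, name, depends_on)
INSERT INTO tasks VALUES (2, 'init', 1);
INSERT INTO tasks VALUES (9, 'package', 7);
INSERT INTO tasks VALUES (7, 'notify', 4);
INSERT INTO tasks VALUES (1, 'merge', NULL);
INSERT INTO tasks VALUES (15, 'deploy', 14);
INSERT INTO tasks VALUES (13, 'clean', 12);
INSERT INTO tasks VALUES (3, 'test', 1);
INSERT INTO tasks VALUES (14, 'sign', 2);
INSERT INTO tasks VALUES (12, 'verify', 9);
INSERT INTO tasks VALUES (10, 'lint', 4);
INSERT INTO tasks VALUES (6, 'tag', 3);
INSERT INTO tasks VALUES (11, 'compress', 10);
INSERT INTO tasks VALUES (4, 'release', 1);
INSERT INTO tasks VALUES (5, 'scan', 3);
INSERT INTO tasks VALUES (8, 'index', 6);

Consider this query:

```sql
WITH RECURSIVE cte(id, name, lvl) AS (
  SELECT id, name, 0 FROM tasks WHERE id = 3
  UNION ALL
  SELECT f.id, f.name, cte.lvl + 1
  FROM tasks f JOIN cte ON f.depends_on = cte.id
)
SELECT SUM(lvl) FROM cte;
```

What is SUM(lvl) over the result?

Base: id=3 (test) at lvl 0.
Iteration 1: rows with depends_on in {3} -> scan (id 5, lvl 1), tag (id 6, lvl 1).
Iteration 2: rows with depends_on in {5,6} -> index (id 8, lvl 2).
Iteration 3: no rows with depends_on in {8}; recursion stops.
SUM(lvl) = 0 + 1 + 1 + 2 = 4.

4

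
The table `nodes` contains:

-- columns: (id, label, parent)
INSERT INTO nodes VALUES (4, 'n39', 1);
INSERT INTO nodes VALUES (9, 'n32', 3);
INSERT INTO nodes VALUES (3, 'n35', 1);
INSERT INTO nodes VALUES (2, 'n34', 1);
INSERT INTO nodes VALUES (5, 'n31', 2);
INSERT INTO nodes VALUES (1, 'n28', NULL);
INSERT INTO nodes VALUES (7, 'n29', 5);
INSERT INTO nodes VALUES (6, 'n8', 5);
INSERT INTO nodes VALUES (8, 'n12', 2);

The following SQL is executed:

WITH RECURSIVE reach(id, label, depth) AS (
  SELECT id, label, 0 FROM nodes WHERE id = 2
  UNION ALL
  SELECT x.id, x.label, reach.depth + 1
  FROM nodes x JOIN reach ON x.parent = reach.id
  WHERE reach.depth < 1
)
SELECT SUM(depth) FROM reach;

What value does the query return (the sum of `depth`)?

2

Base: id=2 (n34) at depth 0.
Iteration 1: rows with parent in {2} -> n31 (id 5, depth 1), n12 (id 8, depth 1).
Iteration 2: depth < 1 fails for all current rows; recursion stops.
SUM(depth) = 0 + 1 + 1 = 2.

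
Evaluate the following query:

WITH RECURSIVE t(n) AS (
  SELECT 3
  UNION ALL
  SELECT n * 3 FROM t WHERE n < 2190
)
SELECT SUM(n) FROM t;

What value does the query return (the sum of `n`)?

9840

Base: n=3.
Iteration 1: 3 < 2190 holds -> n = 3 * 3 = 9.
Iteration 2: 9 < 2190 holds -> n = 9 * 3 = 27.
Iteration 3: 27 < 2190 holds -> n = 27 * 3 = 81.
Iteration 4: 81 < 2190 holds -> n = 81 * 3 = 243.
Iteration 5: 243 < 2190 holds -> n = 243 * 3 = 729.
Iteration 6: 729 < 2190 holds -> n = 729 * 3 = 2187.
Iteration 7: 2187 < 2190 holds -> n = 2187 * 3 = 6561.
Iteration 8: 6561 < 2190 fails; recursion stops.
SUM(n) = 3 + 9 + 27 + 81 + 243 + 729 + 2187 + 6561 = 9840.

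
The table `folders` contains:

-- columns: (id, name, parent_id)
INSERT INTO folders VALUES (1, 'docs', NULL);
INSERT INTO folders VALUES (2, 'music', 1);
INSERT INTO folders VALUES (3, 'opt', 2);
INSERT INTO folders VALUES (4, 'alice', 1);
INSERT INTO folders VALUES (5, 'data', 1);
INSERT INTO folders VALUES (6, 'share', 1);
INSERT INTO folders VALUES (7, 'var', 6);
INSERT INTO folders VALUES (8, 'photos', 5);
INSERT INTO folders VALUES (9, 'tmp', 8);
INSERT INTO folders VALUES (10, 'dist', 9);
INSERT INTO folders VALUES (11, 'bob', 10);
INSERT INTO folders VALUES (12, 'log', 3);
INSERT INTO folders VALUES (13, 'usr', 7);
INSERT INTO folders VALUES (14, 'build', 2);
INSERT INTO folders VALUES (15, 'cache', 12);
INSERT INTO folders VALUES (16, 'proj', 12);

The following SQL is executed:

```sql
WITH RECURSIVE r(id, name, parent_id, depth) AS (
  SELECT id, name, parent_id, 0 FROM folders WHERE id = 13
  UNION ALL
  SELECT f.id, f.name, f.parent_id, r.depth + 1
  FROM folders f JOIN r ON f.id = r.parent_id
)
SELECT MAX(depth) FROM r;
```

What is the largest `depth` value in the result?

3

Base: id=13 (usr), parent_id=7, depth 0.
Iteration 1: join on id=7 -> var (id 7, parent_id=6, depth 1).
Iteration 2: join on id=6 -> share (id 6, parent_id=1, depth 2).
Iteration 3: join on id=1 -> docs (id 1, parent_id=NULL, depth 3).
Iteration 4: parent_id is NULL; no match; recursion stops.
depth values: 0, 1, 2, 3; the maximum is 3.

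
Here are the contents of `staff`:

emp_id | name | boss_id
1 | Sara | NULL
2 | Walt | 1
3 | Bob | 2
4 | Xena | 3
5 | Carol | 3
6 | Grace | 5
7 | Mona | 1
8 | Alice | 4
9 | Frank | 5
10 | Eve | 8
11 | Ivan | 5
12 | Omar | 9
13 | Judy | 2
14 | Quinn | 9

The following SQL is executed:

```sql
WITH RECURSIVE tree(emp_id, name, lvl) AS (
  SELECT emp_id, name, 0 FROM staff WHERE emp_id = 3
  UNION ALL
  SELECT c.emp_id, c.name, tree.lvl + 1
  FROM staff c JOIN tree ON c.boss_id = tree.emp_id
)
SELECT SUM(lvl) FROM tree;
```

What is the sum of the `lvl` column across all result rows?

Base: emp_id=3 (Bob) at lvl 0.
Iteration 1: rows with boss_id in {3} -> Xena (id 4, lvl 1), Carol (id 5, lvl 1).
Iteration 2: rows with boss_id in {4,5} -> Grace (id 6, lvl 2), Alice (id 8, lvl 2), Frank (id 9, lvl 2), Ivan (id 11, lvl 2).
Iteration 3: rows with boss_id in {6,8,9,11} -> Eve (id 10, lvl 3), Omar (id 12, lvl 3), Quinn (id 14, lvl 3).
Iteration 4: no rows with boss_id in {10,12,14}; recursion stops.
SUM(lvl) = 0 + 1 + 1 + 2 + 2 + 2 + 2 + 3 + 3 + 3 = 19.

19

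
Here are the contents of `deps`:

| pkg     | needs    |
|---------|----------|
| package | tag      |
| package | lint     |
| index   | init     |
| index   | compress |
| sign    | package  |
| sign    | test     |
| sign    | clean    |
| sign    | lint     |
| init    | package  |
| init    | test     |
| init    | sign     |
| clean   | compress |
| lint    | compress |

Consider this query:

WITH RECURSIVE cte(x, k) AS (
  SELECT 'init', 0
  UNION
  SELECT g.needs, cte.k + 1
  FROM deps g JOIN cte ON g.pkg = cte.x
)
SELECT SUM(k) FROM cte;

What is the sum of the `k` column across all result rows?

26

Base: (init, k=0).
Iteration 1: edges from {init} -> (package, k=1), (sign, k=1), (test, k=1).
Iteration 2: edges from {package,sign,test} -> (clean, k=2), (lint, k=2), (package, k=2), (tag, k=2), (test, k=2). [UNION drops 1 duplicate row(s)]
Iteration 3: edges from {clean,lint,package,tag,test} -> (compress, k=3), (lint, k=3), (tag, k=3). [UNION drops 1 duplicate row(s)]
Iteration 4: edges from {compress,lint,tag} -> (compress, k=4).
Iteration 5: no outgoing edges from {compress}; recursion stops.
SUM(k) = 0 + 1 + 1 + 1 + 2 + 2 + 2 + 2 + 2 + 3 + 3 + 3 + 4 = 26.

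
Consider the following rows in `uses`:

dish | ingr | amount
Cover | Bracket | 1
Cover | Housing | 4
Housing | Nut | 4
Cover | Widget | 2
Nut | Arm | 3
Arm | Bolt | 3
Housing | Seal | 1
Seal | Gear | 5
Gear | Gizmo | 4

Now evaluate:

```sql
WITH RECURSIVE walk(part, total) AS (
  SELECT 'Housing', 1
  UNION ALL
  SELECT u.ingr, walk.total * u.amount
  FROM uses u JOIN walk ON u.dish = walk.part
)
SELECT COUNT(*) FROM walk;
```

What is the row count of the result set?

Base: (Housing, total=1).
Iteration 1: components of {Housing} -> Nut = 1*4 = 4, Seal = 1*1 = 1.
Iteration 2: components of {Nut,Seal} -> Arm = 4*3 = 12, Gear = 1*5 = 5.
Iteration 3: components of {Arm,Gear} -> Bolt = 12*3 = 36, Gizmo = 5*4 = 20.
Iteration 4: no further components; recursion stops.
Total rows emitted: 7.

7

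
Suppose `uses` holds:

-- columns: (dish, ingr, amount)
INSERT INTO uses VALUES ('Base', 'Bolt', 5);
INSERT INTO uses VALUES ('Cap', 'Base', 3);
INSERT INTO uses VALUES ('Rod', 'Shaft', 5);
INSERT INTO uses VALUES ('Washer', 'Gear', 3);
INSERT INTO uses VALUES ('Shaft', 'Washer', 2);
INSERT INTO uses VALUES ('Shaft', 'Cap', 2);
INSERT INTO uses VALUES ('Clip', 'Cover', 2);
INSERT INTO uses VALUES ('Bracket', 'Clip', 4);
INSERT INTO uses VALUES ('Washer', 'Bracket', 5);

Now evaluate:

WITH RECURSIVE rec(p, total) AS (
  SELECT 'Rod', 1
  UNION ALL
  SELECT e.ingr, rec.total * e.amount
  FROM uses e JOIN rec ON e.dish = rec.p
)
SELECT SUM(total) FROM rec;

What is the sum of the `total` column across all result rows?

Base: (Rod, total=1).
Iteration 1: components of {Rod} -> Shaft = 1*5 = 5.
Iteration 2: components of {Shaft} -> Cap = 5*2 = 10, Washer = 5*2 = 10.
Iteration 3: components of {Cap,Washer} -> Base = 10*3 = 30, Bracket = 10*5 = 50, Gear = 10*3 = 30.
Iteration 4: components of {Base,Bracket,Gear} -> Bolt = 30*5 = 150, Clip = 50*4 = 200.
Iteration 5: components of {Bolt,Clip} -> Cover = 200*2 = 400.
Iteration 6: no further components; recursion stops.
SUM(total) = 1 + 5 + 10 + 10 + 50 + 30 + 30 + 200 + 150 + 400 = 886.

886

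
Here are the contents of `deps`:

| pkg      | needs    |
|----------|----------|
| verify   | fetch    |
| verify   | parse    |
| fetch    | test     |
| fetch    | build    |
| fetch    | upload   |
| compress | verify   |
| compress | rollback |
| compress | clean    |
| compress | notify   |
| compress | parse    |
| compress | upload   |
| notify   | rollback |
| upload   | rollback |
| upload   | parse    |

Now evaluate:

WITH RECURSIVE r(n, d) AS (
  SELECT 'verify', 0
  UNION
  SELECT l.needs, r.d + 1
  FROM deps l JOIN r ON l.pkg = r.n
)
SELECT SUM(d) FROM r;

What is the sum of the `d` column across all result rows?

14

Base: (verify, d=0).
Iteration 1: edges from {verify} -> (fetch, d=1), (parse, d=1).
Iteration 2: edges from {fetch,parse} -> (build, d=2), (test, d=2), (upload, d=2).
Iteration 3: edges from {build,test,upload} -> (parse, d=3), (rollback, d=3).
Iteration 4: no outgoing edges from {parse,rollback}; recursion stops.
SUM(d) = 0 + 1 + 1 + 2 + 2 + 2 + 3 + 3 = 14.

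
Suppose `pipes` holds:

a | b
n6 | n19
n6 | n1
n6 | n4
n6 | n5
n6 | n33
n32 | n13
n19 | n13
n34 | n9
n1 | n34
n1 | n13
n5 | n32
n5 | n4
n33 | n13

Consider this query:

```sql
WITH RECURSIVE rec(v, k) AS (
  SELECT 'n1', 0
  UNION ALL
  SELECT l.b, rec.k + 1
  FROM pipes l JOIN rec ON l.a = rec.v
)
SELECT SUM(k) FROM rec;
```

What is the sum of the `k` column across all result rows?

Base: (n1, k=0).
Iteration 1: edges from {n1} -> (n13, k=1), (n34, k=1).
Iteration 2: edges from {n13,n34} -> (n9, k=2).
Iteration 3: no outgoing edges from {n9}; recursion stops.
SUM(k) = 0 + 1 + 1 + 2 = 4.

4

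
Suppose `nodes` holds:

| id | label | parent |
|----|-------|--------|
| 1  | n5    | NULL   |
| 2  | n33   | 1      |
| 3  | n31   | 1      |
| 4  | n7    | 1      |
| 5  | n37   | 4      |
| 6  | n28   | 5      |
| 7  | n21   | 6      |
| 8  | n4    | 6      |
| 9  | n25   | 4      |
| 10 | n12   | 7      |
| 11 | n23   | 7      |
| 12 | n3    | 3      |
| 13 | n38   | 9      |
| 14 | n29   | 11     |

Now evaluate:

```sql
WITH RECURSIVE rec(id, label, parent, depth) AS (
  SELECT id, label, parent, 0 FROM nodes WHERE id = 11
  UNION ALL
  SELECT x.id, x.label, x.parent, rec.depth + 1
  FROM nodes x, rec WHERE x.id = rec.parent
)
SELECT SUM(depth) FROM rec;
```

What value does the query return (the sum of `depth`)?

Base: id=11 (n23), parent=7, depth 0.
Iteration 1: join on id=7 -> n21 (id 7, parent=6, depth 1).
Iteration 2: join on id=6 -> n28 (id 6, parent=5, depth 2).
Iteration 3: join on id=5 -> n37 (id 5, parent=4, depth 3).
Iteration 4: join on id=4 -> n7 (id 4, parent=1, depth 4).
Iteration 5: join on id=1 -> n5 (id 1, parent=NULL, depth 5).
Iteration 6: parent is NULL; no match; recursion stops.
SUM(depth) = 0 + 1 + 2 + 3 + 4 + 5 = 15.

15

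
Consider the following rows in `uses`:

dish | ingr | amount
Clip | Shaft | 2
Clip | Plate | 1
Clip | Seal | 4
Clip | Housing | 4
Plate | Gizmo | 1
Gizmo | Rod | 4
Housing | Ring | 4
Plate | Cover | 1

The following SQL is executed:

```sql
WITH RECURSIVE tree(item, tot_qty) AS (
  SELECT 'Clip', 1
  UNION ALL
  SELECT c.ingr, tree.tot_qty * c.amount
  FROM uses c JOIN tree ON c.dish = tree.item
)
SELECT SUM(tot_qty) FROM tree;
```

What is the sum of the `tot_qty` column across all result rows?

34

Base: (Clip, tot_qty=1).
Iteration 1: components of {Clip} -> Housing = 1*4 = 4, Plate = 1*1 = 1, Seal = 1*4 = 4, Shaft = 1*2 = 2.
Iteration 2: components of {Housing,Plate,Seal,Shaft} -> Cover = 1*1 = 1, Gizmo = 1*1 = 1, Ring = 4*4 = 16.
Iteration 3: components of {Cover,Gizmo,Ring} -> Rod = 1*4 = 4.
Iteration 4: no further components; recursion stops.
SUM(tot_qty) = 1 + 2 + 1 + 4 + 4 + 1 + 1 + 16 + 4 = 34.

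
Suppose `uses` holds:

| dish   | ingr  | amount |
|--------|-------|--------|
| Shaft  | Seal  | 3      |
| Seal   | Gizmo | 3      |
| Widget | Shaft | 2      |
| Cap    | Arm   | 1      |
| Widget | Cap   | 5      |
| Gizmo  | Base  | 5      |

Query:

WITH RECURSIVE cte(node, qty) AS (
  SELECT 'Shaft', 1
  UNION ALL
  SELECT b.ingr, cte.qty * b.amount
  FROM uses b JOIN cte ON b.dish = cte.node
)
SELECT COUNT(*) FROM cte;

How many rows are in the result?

Base: (Shaft, qty=1).
Iteration 1: components of {Shaft} -> Seal = 1*3 = 3.
Iteration 2: components of {Seal} -> Gizmo = 3*3 = 9.
Iteration 3: components of {Gizmo} -> Base = 9*5 = 45.
Iteration 4: no further components; recursion stops.
Total rows emitted: 4.

4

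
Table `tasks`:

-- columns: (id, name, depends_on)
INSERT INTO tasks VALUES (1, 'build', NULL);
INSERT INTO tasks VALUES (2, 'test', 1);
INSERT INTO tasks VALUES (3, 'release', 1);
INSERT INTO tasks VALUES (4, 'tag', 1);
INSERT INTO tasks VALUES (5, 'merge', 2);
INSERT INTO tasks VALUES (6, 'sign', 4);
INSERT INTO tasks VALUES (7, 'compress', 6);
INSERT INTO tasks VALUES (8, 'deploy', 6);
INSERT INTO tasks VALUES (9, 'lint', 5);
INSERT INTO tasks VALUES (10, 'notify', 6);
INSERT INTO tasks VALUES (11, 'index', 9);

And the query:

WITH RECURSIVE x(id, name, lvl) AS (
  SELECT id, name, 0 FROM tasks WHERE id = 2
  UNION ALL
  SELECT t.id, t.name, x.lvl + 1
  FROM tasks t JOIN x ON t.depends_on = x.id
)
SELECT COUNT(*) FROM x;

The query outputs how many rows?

4

Base: id=2 (test) at lvl 0.
Iteration 1: rows with depends_on in {2} -> merge (id 5, lvl 1).
Iteration 2: rows with depends_on in {5} -> lint (id 9, lvl 2).
Iteration 3: rows with depends_on in {9} -> index (id 11, lvl 3).
Iteration 4: no rows with depends_on in {11}; recursion stops.
Total rows emitted: 4.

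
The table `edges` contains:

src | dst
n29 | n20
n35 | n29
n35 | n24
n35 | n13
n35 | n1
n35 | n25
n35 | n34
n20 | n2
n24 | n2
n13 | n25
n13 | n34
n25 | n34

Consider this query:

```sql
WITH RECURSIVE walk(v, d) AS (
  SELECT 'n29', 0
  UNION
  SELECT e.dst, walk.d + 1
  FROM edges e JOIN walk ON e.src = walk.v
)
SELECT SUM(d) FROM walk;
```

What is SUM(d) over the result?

Base: (n29, d=0).
Iteration 1: edges from {n29} -> (n20, d=1).
Iteration 2: edges from {n20} -> (n2, d=2).
Iteration 3: no outgoing edges from {n2}; recursion stops.
SUM(d) = 0 + 1 + 2 = 3.

3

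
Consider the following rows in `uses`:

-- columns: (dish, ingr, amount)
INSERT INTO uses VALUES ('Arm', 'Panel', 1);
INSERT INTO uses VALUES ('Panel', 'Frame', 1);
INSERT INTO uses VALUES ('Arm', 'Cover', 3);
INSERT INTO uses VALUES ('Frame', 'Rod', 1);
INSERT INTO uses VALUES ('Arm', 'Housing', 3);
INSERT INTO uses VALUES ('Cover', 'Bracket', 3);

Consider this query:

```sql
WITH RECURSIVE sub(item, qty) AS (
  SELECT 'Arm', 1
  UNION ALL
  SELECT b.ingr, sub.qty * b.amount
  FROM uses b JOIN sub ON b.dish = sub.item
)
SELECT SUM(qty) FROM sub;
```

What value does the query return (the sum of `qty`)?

19

Base: (Arm, qty=1).
Iteration 1: components of {Arm} -> Cover = 1*3 = 3, Housing = 1*3 = 3, Panel = 1*1 = 1.
Iteration 2: components of {Cover,Housing,Panel} -> Bracket = 3*3 = 9, Frame = 1*1 = 1.
Iteration 3: components of {Bracket,Frame} -> Rod = 1*1 = 1.
Iteration 4: no further components; recursion stops.
SUM(qty) = 1 + 1 + 3 + 3 + 1 + 9 + 1 = 19.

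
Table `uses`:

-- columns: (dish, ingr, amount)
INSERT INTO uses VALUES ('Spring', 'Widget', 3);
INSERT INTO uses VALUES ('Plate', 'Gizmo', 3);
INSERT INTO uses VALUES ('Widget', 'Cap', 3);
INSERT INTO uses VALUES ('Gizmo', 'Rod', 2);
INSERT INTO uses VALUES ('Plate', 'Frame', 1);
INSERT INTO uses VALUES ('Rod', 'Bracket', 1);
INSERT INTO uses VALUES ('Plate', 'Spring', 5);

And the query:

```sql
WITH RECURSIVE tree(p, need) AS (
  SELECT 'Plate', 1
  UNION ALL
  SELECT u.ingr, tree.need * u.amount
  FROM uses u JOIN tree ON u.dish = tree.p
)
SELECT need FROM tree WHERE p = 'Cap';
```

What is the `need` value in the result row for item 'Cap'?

45

Base: (Plate, need=1).
Iteration 1: components of {Plate} -> Frame = 1*1 = 1, Gizmo = 1*3 = 3, Spring = 1*5 = 5.
Iteration 2: components of {Frame,Gizmo,Spring} -> Rod = 3*2 = 6, Widget = 5*3 = 15.
Iteration 3: components of {Rod,Widget} -> Bracket = 6*1 = 6, Cap = 15*3 = 45.
Iteration 4: no further components; recursion stops.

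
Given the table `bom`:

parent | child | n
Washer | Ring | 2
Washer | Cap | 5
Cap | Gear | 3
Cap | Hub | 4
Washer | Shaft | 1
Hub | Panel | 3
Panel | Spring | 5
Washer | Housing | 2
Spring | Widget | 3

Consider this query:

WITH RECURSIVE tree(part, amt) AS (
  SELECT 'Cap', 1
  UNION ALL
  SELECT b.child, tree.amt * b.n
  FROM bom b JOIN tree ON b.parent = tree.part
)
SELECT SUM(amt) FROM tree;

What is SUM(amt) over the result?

260

Base: (Cap, amt=1).
Iteration 1: components of {Cap} -> Gear = 1*3 = 3, Hub = 1*4 = 4.
Iteration 2: components of {Gear,Hub} -> Panel = 4*3 = 12.
Iteration 3: components of {Panel} -> Spring = 12*5 = 60.
Iteration 4: components of {Spring} -> Widget = 60*3 = 180.
Iteration 5: no further components; recursion stops.
SUM(amt) = 1 + 3 + 4 + 12 + 60 + 180 = 260.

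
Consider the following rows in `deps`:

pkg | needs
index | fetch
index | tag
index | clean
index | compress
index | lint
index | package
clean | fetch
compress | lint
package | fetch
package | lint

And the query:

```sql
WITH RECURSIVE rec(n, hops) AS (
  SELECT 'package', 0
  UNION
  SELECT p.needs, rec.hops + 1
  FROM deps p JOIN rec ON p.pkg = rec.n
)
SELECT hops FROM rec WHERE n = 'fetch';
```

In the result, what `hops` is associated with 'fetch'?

Base: (package, hops=0).
Iteration 1: edges from {package} -> (fetch, hops=1), (lint, hops=1).
Iteration 2: no outgoing edges from {fetch,lint}; recursion stops.

1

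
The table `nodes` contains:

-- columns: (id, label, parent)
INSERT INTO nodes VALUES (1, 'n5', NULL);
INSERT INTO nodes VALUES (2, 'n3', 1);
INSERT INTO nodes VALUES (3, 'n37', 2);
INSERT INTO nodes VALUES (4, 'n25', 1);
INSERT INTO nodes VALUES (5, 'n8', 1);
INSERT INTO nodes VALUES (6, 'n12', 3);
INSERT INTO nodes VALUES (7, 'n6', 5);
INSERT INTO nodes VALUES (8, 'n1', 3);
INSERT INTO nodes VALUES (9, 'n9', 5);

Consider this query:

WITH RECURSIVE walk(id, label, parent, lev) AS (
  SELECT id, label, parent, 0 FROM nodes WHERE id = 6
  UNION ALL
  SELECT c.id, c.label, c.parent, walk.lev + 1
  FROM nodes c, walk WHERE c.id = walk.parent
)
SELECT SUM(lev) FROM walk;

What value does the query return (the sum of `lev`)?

Base: id=6 (n12), parent=3, lev 0.
Iteration 1: join on id=3 -> n37 (id 3, parent=2, lev 1).
Iteration 2: join on id=2 -> n3 (id 2, parent=1, lev 2).
Iteration 3: join on id=1 -> n5 (id 1, parent=NULL, lev 3).
Iteration 4: parent is NULL; no match; recursion stops.
SUM(lev) = 0 + 1 + 2 + 3 = 6.

6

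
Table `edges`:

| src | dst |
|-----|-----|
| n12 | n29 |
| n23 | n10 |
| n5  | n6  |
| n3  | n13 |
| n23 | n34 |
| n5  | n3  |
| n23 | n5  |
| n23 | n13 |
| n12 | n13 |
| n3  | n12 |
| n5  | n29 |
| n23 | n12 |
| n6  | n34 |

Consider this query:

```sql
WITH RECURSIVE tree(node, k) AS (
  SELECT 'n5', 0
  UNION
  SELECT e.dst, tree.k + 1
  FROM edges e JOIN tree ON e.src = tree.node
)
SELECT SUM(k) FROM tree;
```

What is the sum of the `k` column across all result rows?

Base: (n5, k=0).
Iteration 1: edges from {n5} -> (n29, k=1), (n3, k=1), (n6, k=1).
Iteration 2: edges from {n29,n3,n6} -> (n12, k=2), (n13, k=2), (n34, k=2).
Iteration 3: edges from {n12,n13,n34} -> (n13, k=3), (n29, k=3).
Iteration 4: no outgoing edges from {n13,n29}; recursion stops.
SUM(k) = 0 + 1 + 1 + 1 + 2 + 2 + 2 + 3 + 3 = 15.

15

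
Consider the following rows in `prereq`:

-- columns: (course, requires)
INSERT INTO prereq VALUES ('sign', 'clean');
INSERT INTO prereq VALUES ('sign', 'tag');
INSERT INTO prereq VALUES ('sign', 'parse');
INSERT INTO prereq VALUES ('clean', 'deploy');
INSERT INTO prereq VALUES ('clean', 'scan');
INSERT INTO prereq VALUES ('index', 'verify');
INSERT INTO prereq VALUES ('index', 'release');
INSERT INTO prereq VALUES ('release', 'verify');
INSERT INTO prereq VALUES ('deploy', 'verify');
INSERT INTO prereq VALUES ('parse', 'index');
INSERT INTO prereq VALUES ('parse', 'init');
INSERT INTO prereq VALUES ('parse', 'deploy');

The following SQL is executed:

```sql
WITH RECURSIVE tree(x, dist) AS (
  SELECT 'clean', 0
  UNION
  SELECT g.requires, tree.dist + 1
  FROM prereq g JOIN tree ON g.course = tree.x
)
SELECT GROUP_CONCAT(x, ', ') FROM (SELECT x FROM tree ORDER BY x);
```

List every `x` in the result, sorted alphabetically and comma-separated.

Base: (clean, dist=0).
Iteration 1: edges from {clean} -> (deploy, dist=1), (scan, dist=1).
Iteration 2: edges from {deploy,scan} -> (verify, dist=2).
Iteration 3: no outgoing edges from {verify}; recursion stops.

clean, deploy, scan, verify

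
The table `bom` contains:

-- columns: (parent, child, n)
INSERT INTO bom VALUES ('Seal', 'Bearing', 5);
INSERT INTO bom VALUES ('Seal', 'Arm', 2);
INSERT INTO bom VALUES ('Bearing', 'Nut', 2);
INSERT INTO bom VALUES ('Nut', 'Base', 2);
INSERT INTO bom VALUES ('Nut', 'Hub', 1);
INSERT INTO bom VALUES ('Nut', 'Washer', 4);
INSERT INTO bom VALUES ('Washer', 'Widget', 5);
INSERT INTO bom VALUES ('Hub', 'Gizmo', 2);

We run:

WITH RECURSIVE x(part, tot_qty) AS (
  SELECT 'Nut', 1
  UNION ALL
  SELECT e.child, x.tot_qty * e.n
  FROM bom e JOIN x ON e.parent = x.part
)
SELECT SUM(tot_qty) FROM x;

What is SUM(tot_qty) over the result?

30

Base: (Nut, tot_qty=1).
Iteration 1: components of {Nut} -> Base = 1*2 = 2, Hub = 1*1 = 1, Washer = 1*4 = 4.
Iteration 2: components of {Base,Hub,Washer} -> Gizmo = 1*2 = 2, Widget = 4*5 = 20.
Iteration 3: no further components; recursion stops.
SUM(tot_qty) = 1 + 2 + 1 + 4 + 2 + 20 = 30.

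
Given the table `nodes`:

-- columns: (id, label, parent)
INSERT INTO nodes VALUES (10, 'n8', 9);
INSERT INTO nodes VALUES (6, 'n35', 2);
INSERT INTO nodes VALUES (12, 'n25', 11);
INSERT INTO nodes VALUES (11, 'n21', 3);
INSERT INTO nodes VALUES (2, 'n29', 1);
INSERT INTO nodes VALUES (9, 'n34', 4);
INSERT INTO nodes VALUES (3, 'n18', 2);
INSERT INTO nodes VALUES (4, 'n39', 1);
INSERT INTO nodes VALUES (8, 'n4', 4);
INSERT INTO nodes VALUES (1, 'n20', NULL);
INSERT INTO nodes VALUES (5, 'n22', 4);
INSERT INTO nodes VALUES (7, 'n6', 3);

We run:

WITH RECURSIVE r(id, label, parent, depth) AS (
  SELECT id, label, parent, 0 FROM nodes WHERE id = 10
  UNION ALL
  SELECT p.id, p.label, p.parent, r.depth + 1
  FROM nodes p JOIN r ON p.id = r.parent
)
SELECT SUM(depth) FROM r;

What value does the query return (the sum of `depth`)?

Base: id=10 (n8), parent=9, depth 0.
Iteration 1: join on id=9 -> n34 (id 9, parent=4, depth 1).
Iteration 2: join on id=4 -> n39 (id 4, parent=1, depth 2).
Iteration 3: join on id=1 -> n20 (id 1, parent=NULL, depth 3).
Iteration 4: parent is NULL; no match; recursion stops.
SUM(depth) = 0 + 1 + 2 + 3 = 6.

6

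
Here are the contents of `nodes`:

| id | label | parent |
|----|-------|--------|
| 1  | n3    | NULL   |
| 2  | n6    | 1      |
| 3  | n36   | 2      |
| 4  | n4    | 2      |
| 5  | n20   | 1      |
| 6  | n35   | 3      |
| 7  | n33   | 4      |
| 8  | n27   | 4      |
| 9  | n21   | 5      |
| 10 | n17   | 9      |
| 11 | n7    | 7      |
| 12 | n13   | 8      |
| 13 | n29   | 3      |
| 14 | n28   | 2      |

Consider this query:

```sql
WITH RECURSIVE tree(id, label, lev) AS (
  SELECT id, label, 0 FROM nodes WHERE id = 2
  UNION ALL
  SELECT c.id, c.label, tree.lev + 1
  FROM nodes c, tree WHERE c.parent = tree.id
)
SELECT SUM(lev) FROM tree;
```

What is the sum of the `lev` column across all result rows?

Base: id=2 (n6) at lev 0.
Iteration 1: rows with parent in {2} -> n36 (id 3, lev 1), n4 (id 4, lev 1), n28 (id 14, lev 1).
Iteration 2: rows with parent in {3,4,14} -> n35 (id 6, lev 2), n33 (id 7, lev 2), n27 (id 8, lev 2), n29 (id 13, lev 2).
Iteration 3: rows with parent in {6,7,8,13} -> n7 (id 11, lev 3), n13 (id 12, lev 3).
Iteration 4: no rows with parent in {11,12}; recursion stops.
SUM(lev) = 0 + 1 + 1 + 1 + 2 + 2 + 2 + 2 + 3 + 3 = 17.

17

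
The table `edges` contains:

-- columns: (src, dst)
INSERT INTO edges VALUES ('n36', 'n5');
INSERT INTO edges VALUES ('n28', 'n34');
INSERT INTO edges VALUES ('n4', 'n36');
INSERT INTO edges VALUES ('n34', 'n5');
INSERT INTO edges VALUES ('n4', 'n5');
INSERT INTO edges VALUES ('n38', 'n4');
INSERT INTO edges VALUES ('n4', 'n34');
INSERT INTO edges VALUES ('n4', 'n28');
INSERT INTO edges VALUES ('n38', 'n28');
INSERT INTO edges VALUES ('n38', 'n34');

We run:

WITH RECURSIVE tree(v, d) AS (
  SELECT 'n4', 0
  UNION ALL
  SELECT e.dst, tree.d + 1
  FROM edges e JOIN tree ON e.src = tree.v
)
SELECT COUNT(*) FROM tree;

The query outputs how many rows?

9

Base: (n4, d=0).
Iteration 1: edges from {n4} -> (n28, d=1), (n34, d=1), (n36, d=1), (n5, d=1).
Iteration 2: edges from {n28,n34,n36,n5} -> (n34, d=2), (n5, d=2) x2. [UNION ALL keeps all 3 new rows, including repeats]
Iteration 3: edges from {n34,n5} -> (n5, d=3).
Iteration 4: no outgoing edges from {n5}; recursion stops.
Total rows emitted: 9.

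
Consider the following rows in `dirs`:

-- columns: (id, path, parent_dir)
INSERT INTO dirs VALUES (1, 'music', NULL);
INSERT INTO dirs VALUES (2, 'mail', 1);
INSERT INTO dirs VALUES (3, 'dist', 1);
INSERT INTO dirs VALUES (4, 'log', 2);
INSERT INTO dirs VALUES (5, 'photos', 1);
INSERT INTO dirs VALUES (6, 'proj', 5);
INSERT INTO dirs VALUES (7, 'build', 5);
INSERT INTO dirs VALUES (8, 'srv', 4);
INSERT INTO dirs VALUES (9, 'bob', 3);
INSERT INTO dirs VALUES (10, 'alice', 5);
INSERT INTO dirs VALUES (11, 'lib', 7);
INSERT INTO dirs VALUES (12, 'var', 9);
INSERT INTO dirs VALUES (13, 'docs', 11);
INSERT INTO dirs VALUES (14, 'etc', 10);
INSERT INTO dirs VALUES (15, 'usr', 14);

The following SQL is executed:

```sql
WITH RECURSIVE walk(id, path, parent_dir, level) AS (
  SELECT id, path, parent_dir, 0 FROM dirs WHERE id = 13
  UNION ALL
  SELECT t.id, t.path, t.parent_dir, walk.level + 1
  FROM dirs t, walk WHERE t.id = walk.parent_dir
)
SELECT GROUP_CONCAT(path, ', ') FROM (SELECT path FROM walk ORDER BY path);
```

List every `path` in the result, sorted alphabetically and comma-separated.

build, docs, lib, music, photos

Base: id=13 (docs), parent_dir=11, level 0.
Iteration 1: join on id=11 -> lib (id 11, parent_dir=7, level 1).
Iteration 2: join on id=7 -> build (id 7, parent_dir=5, level 2).
Iteration 3: join on id=5 -> photos (id 5, parent_dir=1, level 3).
Iteration 4: join on id=1 -> music (id 1, parent_dir=NULL, level 4).
Iteration 5: parent_dir is NULL; no match; recursion stops.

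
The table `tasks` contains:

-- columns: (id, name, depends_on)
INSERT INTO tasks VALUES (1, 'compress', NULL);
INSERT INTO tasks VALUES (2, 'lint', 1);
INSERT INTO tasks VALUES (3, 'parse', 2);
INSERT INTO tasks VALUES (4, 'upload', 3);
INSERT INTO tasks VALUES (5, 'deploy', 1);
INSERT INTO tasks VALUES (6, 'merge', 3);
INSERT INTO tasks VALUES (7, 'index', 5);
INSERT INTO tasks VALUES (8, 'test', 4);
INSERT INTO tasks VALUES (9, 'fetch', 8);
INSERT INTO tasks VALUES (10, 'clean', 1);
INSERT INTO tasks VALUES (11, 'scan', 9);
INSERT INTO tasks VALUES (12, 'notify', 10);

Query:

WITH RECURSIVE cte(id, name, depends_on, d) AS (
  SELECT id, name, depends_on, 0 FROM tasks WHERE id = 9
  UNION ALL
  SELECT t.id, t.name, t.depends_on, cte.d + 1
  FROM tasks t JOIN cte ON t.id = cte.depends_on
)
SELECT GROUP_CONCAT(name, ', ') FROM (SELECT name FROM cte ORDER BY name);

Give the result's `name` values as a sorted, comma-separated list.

compress, fetch, lint, parse, test, upload

Base: id=9 (fetch), depends_on=8, d 0.
Iteration 1: join on id=8 -> test (id 8, depends_on=4, d 1).
Iteration 2: join on id=4 -> upload (id 4, depends_on=3, d 2).
Iteration 3: join on id=3 -> parse (id 3, depends_on=2, d 3).
Iteration 4: join on id=2 -> lint (id 2, depends_on=1, d 4).
Iteration 5: join on id=1 -> compress (id 1, depends_on=NULL, d 5).
Iteration 6: depends_on is NULL; no match; recursion stops.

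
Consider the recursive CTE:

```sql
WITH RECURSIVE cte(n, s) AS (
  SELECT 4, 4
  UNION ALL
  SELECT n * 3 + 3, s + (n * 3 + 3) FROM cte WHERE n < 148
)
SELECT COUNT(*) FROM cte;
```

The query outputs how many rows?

5

Base: n=4, s=4.
Iteration 1: 4 < 148 holds -> n = 4 * 3 + 3 = 15, s = 4 + 15 = 19.
Iteration 2: 15 < 148 holds -> n = 15 * 3 + 3 = 48, s = 19 + 48 = 67.
Iteration 3: 48 < 148 holds -> n = 48 * 3 + 3 = 147, s = 67 + 147 = 214.
Iteration 4: 147 < 148 holds -> n = 147 * 3 + 3 = 444, s = 214 + 444 = 658.
Iteration 5: 444 < 148 fails; recursion stops.
Total rows emitted: 5.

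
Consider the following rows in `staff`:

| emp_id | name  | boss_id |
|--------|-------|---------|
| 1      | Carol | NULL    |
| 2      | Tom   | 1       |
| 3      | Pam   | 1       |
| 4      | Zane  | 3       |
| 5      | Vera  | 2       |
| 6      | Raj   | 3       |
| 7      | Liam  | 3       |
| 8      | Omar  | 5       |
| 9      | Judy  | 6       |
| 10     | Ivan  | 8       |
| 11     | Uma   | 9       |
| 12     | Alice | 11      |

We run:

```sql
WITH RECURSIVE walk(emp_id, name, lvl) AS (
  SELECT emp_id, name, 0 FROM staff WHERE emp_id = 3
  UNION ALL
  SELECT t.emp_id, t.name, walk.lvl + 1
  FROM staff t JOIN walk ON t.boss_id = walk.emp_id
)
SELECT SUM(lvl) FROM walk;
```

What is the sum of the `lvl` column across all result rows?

Base: emp_id=3 (Pam) at lvl 0.
Iteration 1: rows with boss_id in {3} -> Zane (id 4, lvl 1), Raj (id 6, lvl 1), Liam (id 7, lvl 1).
Iteration 2: rows with boss_id in {4,6,7} -> Judy (id 9, lvl 2).
Iteration 3: rows with boss_id in {9} -> Uma (id 11, lvl 3).
Iteration 4: rows with boss_id in {11} -> Alice (id 12, lvl 4).
Iteration 5: no rows with boss_id in {12}; recursion stops.
SUM(lvl) = 0 + 1 + 1 + 1 + 2 + 3 + 4 = 12.

12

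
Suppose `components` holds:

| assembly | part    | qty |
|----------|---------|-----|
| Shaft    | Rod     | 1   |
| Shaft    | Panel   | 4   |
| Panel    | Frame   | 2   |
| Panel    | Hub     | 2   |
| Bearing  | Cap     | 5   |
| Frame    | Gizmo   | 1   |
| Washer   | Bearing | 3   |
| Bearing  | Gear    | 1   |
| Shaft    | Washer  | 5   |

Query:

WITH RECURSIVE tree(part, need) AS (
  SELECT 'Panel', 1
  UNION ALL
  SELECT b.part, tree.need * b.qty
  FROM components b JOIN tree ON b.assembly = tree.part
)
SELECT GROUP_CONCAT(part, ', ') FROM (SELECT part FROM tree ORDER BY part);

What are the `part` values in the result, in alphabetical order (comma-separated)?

Base: (Panel, need=1).
Iteration 1: components of {Panel} -> Frame = 1*2 = 2, Hub = 1*2 = 2.
Iteration 2: components of {Frame,Hub} -> Gizmo = 2*1 = 2.
Iteration 3: no further components; recursion stops.

Frame, Gizmo, Hub, Panel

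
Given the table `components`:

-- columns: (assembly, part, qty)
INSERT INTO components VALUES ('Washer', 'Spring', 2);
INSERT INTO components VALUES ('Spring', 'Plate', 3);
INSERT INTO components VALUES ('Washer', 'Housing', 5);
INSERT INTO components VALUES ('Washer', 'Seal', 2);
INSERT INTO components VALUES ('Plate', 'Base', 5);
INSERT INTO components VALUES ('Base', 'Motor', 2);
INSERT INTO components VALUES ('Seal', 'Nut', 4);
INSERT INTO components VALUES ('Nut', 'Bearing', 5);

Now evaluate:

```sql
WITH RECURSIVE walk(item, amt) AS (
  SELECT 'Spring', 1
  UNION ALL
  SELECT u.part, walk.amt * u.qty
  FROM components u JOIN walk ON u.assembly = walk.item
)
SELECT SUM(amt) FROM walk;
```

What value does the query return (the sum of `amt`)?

49

Base: (Spring, amt=1).
Iteration 1: components of {Spring} -> Plate = 1*3 = 3.
Iteration 2: components of {Plate} -> Base = 3*5 = 15.
Iteration 3: components of {Base} -> Motor = 15*2 = 30.
Iteration 4: no further components; recursion stops.
SUM(amt) = 1 + 3 + 15 + 30 = 49.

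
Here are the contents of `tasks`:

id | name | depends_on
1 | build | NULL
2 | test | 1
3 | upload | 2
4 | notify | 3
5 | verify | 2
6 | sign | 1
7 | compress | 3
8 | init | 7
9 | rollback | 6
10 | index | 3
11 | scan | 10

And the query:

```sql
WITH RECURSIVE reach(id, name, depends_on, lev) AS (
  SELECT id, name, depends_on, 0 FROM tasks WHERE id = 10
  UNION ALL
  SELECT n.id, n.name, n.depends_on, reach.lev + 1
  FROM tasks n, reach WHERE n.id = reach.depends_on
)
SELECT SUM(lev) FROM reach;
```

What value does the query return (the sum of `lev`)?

Base: id=10 (index), depends_on=3, lev 0.
Iteration 1: join on id=3 -> upload (id 3, depends_on=2, lev 1).
Iteration 2: join on id=2 -> test (id 2, depends_on=1, lev 2).
Iteration 3: join on id=1 -> build (id 1, depends_on=NULL, lev 3).
Iteration 4: depends_on is NULL; no match; recursion stops.
SUM(lev) = 0 + 1 + 2 + 3 = 6.

6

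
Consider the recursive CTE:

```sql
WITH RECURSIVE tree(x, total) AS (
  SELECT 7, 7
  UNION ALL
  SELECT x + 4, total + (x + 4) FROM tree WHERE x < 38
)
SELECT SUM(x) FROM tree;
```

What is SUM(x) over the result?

207

Base: x=7, total=7.
Iteration 1: 7 < 38 holds -> x = 7 + 4 = 11, total = 7 + 11 = 18.
Iteration 2: 11 < 38 holds -> x = 11 + 4 = 15, total = 18 + 15 = 33.
Iteration 3: 15 < 38 holds -> x = 15 + 4 = 19, total = 33 + 19 = 52.
Iteration 4: 19 < 38 holds -> x = 19 + 4 = 23, total = 52 + 23 = 75.
Iteration 5: 23 < 38 holds -> x = 23 + 4 = 27, total = 75 + 27 = 102.
Iteration 6: 27 < 38 holds -> x = 27 + 4 = 31, total = 102 + 31 = 133.
Iteration 7: 31 < 38 holds -> x = 31 + 4 = 35, total = 133 + 35 = 168.
Iteration 8: 35 < 38 holds -> x = 35 + 4 = 39, total = 168 + 39 = 207.
Iteration 9: 39 < 38 fails; recursion stops.
SUM(x) = 7 + 11 + 15 + 19 + 23 + 27 + 31 + 35 + 39 = 207.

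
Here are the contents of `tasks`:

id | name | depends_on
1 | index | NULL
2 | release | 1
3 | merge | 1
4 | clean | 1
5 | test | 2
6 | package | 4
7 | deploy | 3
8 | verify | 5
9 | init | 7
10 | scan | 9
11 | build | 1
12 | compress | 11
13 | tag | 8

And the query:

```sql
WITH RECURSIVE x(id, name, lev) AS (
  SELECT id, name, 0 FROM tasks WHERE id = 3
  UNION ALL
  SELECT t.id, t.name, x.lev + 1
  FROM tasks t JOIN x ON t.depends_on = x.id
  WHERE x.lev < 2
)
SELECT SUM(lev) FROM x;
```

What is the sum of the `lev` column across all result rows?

Base: id=3 (merge) at lev 0.
Iteration 1: rows with depends_on in {3} -> deploy (id 7, lev 1).
Iteration 2: rows with depends_on in {7} -> init (id 9, lev 2).
Iteration 3: lev < 2 fails for all current rows; recursion stops.
SUM(lev) = 0 + 1 + 2 = 3.

3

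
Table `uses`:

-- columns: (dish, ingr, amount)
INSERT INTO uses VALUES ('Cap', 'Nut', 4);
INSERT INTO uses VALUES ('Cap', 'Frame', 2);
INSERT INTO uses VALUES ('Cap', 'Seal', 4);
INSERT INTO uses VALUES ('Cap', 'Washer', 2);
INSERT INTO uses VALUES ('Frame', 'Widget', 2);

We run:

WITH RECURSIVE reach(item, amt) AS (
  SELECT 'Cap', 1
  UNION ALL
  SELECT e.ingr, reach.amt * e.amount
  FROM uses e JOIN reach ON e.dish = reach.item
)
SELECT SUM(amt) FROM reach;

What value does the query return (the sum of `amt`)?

17

Base: (Cap, amt=1).
Iteration 1: components of {Cap} -> Frame = 1*2 = 2, Nut = 1*4 = 4, Seal = 1*4 = 4, Washer = 1*2 = 2.
Iteration 2: components of {Frame,Nut,Seal,Washer} -> Widget = 2*2 = 4.
Iteration 3: no further components; recursion stops.
SUM(amt) = 1 + 4 + 2 + 4 + 2 + 4 = 17.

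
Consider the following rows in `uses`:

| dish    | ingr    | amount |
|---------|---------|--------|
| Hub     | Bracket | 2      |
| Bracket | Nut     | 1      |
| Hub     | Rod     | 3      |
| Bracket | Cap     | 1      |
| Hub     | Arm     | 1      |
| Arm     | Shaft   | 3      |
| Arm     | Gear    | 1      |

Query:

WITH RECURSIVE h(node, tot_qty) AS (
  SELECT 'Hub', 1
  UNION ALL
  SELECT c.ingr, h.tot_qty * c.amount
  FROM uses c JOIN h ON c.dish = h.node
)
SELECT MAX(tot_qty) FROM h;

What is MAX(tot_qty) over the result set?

Base: (Hub, tot_qty=1).
Iteration 1: components of {Hub} -> Arm = 1*1 = 1, Bracket = 1*2 = 2, Rod = 1*3 = 3.
Iteration 2: components of {Arm,Bracket,Rod} -> Cap = 2*1 = 2, Gear = 1*1 = 1, Nut = 2*1 = 2, Shaft = 1*3 = 3.
Iteration 3: no further components; recursion stops.
tot_qty values: 1, 2, 3, 1, 2, 2, 3, 1; the maximum is 3.

3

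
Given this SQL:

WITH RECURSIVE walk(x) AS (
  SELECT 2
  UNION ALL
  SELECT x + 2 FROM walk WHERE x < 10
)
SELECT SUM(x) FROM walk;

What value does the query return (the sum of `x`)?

30

Base: x=2.
Iteration 1: 2 < 10 holds -> x = 2 + 2 = 4.
Iteration 2: 4 < 10 holds -> x = 4 + 2 = 6.
Iteration 3: 6 < 10 holds -> x = 6 + 2 = 8.
Iteration 4: 8 < 10 holds -> x = 8 + 2 = 10.
Iteration 5: 10 < 10 fails; recursion stops.
SUM(x) = 2 + 4 + 6 + 8 + 10 = 30.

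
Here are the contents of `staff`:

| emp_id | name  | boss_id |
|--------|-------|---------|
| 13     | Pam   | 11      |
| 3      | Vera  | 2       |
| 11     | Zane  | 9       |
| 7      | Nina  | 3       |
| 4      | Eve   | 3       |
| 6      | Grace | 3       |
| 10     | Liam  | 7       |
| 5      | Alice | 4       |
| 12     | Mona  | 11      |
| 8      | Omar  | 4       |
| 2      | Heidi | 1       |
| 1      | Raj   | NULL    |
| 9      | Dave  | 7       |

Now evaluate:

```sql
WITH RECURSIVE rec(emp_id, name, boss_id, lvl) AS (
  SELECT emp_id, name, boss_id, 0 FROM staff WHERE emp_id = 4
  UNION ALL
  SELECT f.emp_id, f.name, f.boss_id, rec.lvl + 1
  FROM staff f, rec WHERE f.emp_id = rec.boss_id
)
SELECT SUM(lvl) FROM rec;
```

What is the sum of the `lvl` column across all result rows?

Base: emp_id=4 (Eve), boss_id=3, lvl 0.
Iteration 1: join on emp_id=3 -> Vera (id 3, boss_id=2, lvl 1).
Iteration 2: join on emp_id=2 -> Heidi (id 2, boss_id=1, lvl 2).
Iteration 3: join on emp_id=1 -> Raj (id 1, boss_id=NULL, lvl 3).
Iteration 4: boss_id is NULL; no match; recursion stops.
SUM(lvl) = 0 + 1 + 2 + 3 = 6.

6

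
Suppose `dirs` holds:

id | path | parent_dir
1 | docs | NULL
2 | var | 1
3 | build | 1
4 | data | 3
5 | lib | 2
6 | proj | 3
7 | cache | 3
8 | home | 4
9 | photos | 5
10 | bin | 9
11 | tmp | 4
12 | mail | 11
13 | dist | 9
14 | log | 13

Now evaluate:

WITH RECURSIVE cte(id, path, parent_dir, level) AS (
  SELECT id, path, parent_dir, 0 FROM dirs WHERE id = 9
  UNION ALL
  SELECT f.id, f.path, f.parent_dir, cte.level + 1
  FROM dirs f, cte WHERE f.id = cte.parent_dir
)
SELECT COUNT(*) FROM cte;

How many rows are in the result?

Base: id=9 (photos), parent_dir=5, level 0.
Iteration 1: join on id=5 -> lib (id 5, parent_dir=2, level 1).
Iteration 2: join on id=2 -> var (id 2, parent_dir=1, level 2).
Iteration 3: join on id=1 -> docs (id 1, parent_dir=NULL, level 3).
Iteration 4: parent_dir is NULL; no match; recursion stops.
Total rows emitted: 4.

4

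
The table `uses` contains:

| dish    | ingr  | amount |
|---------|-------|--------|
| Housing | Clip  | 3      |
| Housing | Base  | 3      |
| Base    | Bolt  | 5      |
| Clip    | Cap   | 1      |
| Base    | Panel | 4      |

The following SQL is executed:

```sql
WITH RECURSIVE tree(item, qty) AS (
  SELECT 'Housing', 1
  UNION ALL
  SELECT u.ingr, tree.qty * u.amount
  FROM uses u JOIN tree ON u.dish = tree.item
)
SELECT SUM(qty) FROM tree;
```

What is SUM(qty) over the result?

Base: (Housing, qty=1).
Iteration 1: components of {Housing} -> Base = 1*3 = 3, Clip = 1*3 = 3.
Iteration 2: components of {Base,Clip} -> Bolt = 3*5 = 15, Cap = 3*1 = 3, Panel = 3*4 = 12.
Iteration 3: no further components; recursion stops.
SUM(qty) = 1 + 3 + 3 + 3 + 15 + 12 = 37.

37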